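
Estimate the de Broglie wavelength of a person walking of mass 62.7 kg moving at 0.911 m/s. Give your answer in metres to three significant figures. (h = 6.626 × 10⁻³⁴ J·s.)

p = mv = 62.7 × 0.911 = 5.712 × 10¹ kg·m/s.
λ = h/p = 6.626 × 10⁻³⁴ / 5.712 × 10¹ = 1.16 × 10⁻³⁵ m.

λ = 1.16 × 10⁻³⁵ m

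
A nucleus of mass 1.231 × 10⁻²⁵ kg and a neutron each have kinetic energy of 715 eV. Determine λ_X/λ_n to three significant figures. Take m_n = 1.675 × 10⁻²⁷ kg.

At fixed KE, p = √(2mKE) so λ = h/p ∝ 1/√m.
λ_X/λ_n = √(m_n/m_X) = √(1.675 × 10⁻²⁷/1.231 × 10⁻²⁵) = √(0.01361) = 0.117.

λ_X/λ_n = 0.117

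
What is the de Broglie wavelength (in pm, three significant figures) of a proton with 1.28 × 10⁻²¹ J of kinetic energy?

λ = 320 pm

p = √(2mKE) = √(2 × 1.673 × 10⁻²⁷ × 1.280 × 10⁻²¹) = 2.070 × 10⁻²⁴ kg·m/s.
λ = h/p = 6.626 × 10⁻³⁴ / 2.070 × 10⁻²⁴ = 3.20 × 10⁻¹⁰ m = 320 pm.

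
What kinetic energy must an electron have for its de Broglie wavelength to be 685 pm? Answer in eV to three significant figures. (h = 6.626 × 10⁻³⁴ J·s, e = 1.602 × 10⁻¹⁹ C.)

p = h/λ = 6.626 × 10⁻³⁴ / 6.850 × 10⁻¹⁰ = 9.673 × 10⁻²⁵ kg·m/s.
KE = p²/(2m) = (9.673 × 10⁻²⁵)² / (2 × 9.109 × 10⁻³¹) = 5.136 × 10⁻¹⁹ J = 3.21 eV.

KE = 3.21 eV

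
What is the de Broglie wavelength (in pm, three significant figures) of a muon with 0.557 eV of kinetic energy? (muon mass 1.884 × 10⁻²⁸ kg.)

λ = 114 pm

KE = 0.557 eV = 8.923 × 10⁻²⁰ J.
p = √(2mKE) = √(2 × 1.884 × 10⁻²⁸ × 8.923 × 10⁻²⁰) = 5.798 × 10⁻²⁴ kg·m/s.
λ = h/p = 6.626 × 10⁻³⁴ / 5.798 × 10⁻²⁴ = 1.14 × 10⁻¹⁰ m = 114 pm.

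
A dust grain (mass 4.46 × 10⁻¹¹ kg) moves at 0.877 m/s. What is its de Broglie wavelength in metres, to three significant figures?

λ = 1.69 × 10⁻²³ m

p = mv = 4.46 × 10⁻¹¹ × 0.877 = 3.911 × 10⁻¹¹ kg·m/s.
λ = h/p = 6.626 × 10⁻³⁴ / 3.911 × 10⁻¹¹ = 1.69 × 10⁻²³ m.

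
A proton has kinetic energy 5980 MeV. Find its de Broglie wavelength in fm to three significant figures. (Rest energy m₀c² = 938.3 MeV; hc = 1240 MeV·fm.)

λ = 0.181 fm

Total energy E = KE + m₀c² = 5980 + 938.3 = 6918.3 MeV.
(pc)² = E² − (m₀c²)² = (6918.3)² − (938.3)² = 4.698 × 10⁷ MeV², so pc = 6854 MeV.
λ = hc/(pc) = 1240 MeV·fm / 6854 MeV = 0.181 fm.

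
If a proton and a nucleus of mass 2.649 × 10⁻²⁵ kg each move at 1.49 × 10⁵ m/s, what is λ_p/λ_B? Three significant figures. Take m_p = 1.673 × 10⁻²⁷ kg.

At fixed v, p = mv so λ = h/(mv) ∝ 1/m.
λ_p/λ_B = m_B/m_p = 2.649 × 10⁻²⁵/1.673 × 10⁻²⁷ = 158.

λ_p/λ_B = 158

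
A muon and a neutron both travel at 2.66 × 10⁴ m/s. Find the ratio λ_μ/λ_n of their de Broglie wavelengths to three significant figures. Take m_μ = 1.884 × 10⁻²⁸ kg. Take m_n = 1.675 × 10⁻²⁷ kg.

At fixed v, p = mv so λ = h/(mv) ∝ 1/m.
λ_μ/λ_n = m_n/m_μ = 1.675 × 10⁻²⁷/1.884 × 10⁻²⁸ = 8.89.

λ_μ/λ_n = 8.89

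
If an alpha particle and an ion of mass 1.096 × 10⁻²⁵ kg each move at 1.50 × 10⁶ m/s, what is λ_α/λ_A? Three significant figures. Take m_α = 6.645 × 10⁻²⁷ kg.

λ_α/λ_A = 16.5

At fixed v, p = mv so λ = h/(mv) ∝ 1/m.
λ_α/λ_A = m_A/m_α = 1.096 × 10⁻²⁵/6.645 × 10⁻²⁷ = 16.5.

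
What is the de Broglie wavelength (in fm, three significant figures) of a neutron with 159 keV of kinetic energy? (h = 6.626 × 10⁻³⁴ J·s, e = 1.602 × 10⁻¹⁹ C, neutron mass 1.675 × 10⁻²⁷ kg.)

λ = 71.7 fm

KE = 159 keV = 2.547 × 10⁻¹⁴ J.
p = √(2mKE) = √(2 × 1.675 × 10⁻²⁷ × 2.547 × 10⁻¹⁴) = 9.237 × 10⁻²¹ kg·m/s.
λ = h/p = 6.626 × 10⁻³⁴ / 9.237 × 10⁻²¹ = 7.17 × 10⁻¹⁴ m = 71.7 fm.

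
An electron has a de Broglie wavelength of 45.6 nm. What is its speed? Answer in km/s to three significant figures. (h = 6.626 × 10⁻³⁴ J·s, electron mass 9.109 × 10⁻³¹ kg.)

v = 16.0 km/s

p = h/λ = 6.626 × 10⁻³⁴ / 4.560 × 10⁻⁸ = 1.453 × 10⁻²⁶ kg·m/s.
v = p/m = 1.453 × 10⁻²⁶ / 9.109 × 10⁻³¹ = 1.60 × 10⁴ m/s = 16.0 km/s.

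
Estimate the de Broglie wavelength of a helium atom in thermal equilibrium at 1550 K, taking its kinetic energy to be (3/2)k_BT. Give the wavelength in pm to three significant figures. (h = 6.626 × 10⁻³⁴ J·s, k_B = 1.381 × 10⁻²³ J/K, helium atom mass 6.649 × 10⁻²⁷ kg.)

KE = (3/2)k_BT = 1.5 × 1.381 × 10⁻²³ × 1550 = 3.211 × 10⁻²⁰ J.
p = √(2mKE) = √(2 × 6.649 × 10⁻²⁷ × 3.211 × 10⁻²⁰) = 2.066 × 10⁻²³ kg·m/s.
λ = h/p = 3.21 × 10⁻¹¹ m = 32.1 pm.

λ = 32.1 pm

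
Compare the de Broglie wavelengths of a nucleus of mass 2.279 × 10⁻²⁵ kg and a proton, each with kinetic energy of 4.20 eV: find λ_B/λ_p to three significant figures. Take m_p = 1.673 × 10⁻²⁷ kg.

At fixed KE, p = √(2mKE) so λ = h/p ∝ 1/√m.
λ_B/λ_p = √(m_p/m_B) = √(1.673 × 10⁻²⁷/2.279 × 10⁻²⁵) = √(7.341 × 10⁻³) = 0.0857.

λ_B/λ_p = 0.0857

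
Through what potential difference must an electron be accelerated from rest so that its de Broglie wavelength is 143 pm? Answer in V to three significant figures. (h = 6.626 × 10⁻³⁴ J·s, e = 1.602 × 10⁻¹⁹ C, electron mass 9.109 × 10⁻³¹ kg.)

V = 73.6 V

p = h/λ = 6.626 × 10⁻³⁴ / 1.430 × 10⁻¹⁰ = 4.634 × 10⁻²⁴ kg·m/s.
KE = p²/(2m) = 1.179 × 10⁻¹⁷ J.
V = KE/e = 1.179 × 10⁻¹⁷ / (1.602 × 10⁻¹⁹) = 73.6 V.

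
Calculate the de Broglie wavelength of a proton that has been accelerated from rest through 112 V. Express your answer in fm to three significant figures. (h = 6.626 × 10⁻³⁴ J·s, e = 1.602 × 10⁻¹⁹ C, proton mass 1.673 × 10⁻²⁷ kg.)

KE = eV = 1.602 × 10⁻¹⁹ × 112.0 = 1.794 × 10⁻¹⁷ J.
p = √(2mKE) = √(2 × 1.673 × 10⁻²⁷ × 1.794 × 10⁻¹⁷) = 2.450 × 10⁻²² kg·m/s.
λ = h/p = 6.626 × 10⁻³⁴ / 2.450 × 10⁻²² = 2.70 × 10⁻¹² m = 2700 fm.

λ = 2700 fm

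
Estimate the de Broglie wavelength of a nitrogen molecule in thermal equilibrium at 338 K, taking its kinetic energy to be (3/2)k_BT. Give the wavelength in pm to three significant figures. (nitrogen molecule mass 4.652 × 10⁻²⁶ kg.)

KE = (3/2)k_BT = 1.5 × 1.381 × 10⁻²³ × 338 = 7.002 × 10⁻²¹ J.
p = √(2mKE) = √(2 × 4.652 × 10⁻²⁶ × 7.002 × 10⁻²¹) = 2.552 × 10⁻²³ kg·m/s.
λ = h/p = 2.60 × 10⁻¹¹ m = 26.0 pm.

λ = 26.0 pm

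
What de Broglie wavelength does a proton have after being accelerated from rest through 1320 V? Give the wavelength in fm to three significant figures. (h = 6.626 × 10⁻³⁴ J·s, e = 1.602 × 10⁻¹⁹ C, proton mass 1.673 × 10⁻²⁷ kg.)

λ = 788 fm

KE = eV = 1.602 × 10⁻¹⁹ × 1320 = 2.115 × 10⁻¹⁶ J.
p = √(2mKE) = √(2 × 1.673 × 10⁻²⁷ × 2.115 × 10⁻¹⁶) = 8.412 × 10⁻²² kg·m/s.
λ = h/p = 6.626 × 10⁻³⁴ / 8.412 × 10⁻²² = 7.88 × 10⁻¹³ m = 788 fm.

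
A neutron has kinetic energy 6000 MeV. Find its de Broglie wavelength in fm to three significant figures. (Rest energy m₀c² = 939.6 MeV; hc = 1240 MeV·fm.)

λ = 0.180 fm

Total energy E = KE + m₀c² = 6000 + 939.6 = 6939.6 MeV.
(pc)² = E² − (m₀c²)² = (6939.6)² − (939.6)² = 4.728 × 10⁷ MeV², so pc = 6876 MeV.
λ = hc/(pc) = 1240 MeV·fm / 6876 MeV = 0.180 fm.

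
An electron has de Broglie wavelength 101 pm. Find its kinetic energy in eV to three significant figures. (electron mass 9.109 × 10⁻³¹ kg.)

p = h/λ = 6.626 × 10⁻³⁴ / 1.010 × 10⁻¹⁰ = 6.560 × 10⁻²⁴ kg·m/s.
KE = p²/(2m) = (6.560 × 10⁻²⁴)² / (2 × 9.109 × 10⁻³¹) = 2.362 × 10⁻¹⁷ J = 147 eV.

KE = 147 eV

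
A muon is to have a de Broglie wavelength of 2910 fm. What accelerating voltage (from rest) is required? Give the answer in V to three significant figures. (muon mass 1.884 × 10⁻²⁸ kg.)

p = h/λ = 6.626 × 10⁻³⁴ / 2.910 × 10⁻¹² = 2.277 × 10⁻²² kg·m/s.
KE = p²/(2m) = 1.376 × 10⁻¹⁶ J.
V = KE/e = 1.376 × 10⁻¹⁶ / (1.602 × 10⁻¹⁹) = 859 V.

V = 859 V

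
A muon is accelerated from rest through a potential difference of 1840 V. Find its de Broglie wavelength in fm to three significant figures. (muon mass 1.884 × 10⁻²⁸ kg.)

KE = eV = 1.602 × 10⁻¹⁹ × 1840 = 2.948 × 10⁻¹⁶ J.
p = √(2mKE) = √(2 × 1.884 × 10⁻²⁸ × 2.948 × 10⁻¹⁶) = 3.333 × 10⁻²² kg·m/s.
λ = h/p = 6.626 × 10⁻³⁴ / 3.333 × 10⁻²² = 1.99 × 10⁻¹² m = 1990 fm.

λ = 1990 fm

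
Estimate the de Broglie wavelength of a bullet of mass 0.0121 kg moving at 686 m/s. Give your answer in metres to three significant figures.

λ = 7.98 × 10⁻³⁵ m

p = mv = 0.0121 × 686 = 8.301 kg·m/s.
λ = h/p = 6.626 × 10⁻³⁴ / 8.301 = 7.98 × 10⁻³⁵ m.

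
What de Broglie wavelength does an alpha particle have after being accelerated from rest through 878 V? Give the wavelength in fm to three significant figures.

KE = 2eV = 2 × 1.602 × 10⁻¹⁹ × 878.0 = 2.813 × 10⁻¹⁶ J.
p = √(2mKE) = √(2 × 6.645 × 10⁻²⁷ × 2.813 × 10⁻¹⁶) = 1.934 × 10⁻²¹ kg·m/s.
λ = h/p = 6.626 × 10⁻³⁴ / 1.934 × 10⁻²¹ = 3.43 × 10⁻¹³ m = 343 fm.

λ = 343 fm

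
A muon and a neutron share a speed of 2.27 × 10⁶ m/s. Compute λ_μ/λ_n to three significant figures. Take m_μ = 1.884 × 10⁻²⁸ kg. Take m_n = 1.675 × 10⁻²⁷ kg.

At fixed v, p = mv so λ = h/(mv) ∝ 1/m.
λ_μ/λ_n = m_n/m_μ = 1.675 × 10⁻²⁷/1.884 × 10⁻²⁸ = 8.89.

λ_μ/λ_n = 8.89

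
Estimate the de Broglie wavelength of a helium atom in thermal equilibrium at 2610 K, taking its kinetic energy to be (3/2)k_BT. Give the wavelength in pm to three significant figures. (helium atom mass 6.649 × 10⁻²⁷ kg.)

λ = 24.7 pm

KE = (3/2)k_BT = 1.5 × 1.381 × 10⁻²³ × 2610 = 5.407 × 10⁻²⁰ J.
p = √(2mKE) = √(2 × 6.649 × 10⁻²⁷ × 5.407 × 10⁻²⁰) = 2.681 × 10⁻²³ kg·m/s.
λ = h/p = 2.47 × 10⁻¹¹ m = 24.7 pm.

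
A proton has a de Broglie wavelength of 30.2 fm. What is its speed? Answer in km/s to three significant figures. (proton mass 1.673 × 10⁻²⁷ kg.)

v = 1.31 × 10⁴ km/s

p = h/λ = 6.626 × 10⁻³⁴ / 3.020 × 10⁻¹⁴ = 2.194 × 10⁻²⁰ kg·m/s.
v = p/m = 2.194 × 10⁻²⁰ / 1.673 × 10⁻²⁷ = 1.31 × 10⁷ m/s = 1.31 × 10⁴ km/s.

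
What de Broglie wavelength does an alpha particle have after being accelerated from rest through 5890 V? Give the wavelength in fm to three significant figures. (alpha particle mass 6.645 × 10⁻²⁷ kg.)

λ = 132 fm

KE = 2eV = 2 × 1.602 × 10⁻¹⁹ × 5890 = 1.887 × 10⁻¹⁵ J.
p = √(2mKE) = √(2 × 6.645 × 10⁻²⁷ × 1.887 × 10⁻¹⁵) = 5.008 × 10⁻²¹ kg·m/s.
λ = h/p = 6.626 × 10⁻³⁴ / 5.008 × 10⁻²¹ = 1.32 × 10⁻¹³ m = 132 fm.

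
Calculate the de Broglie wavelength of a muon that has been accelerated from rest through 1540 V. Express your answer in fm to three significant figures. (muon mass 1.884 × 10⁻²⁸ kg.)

λ = 2170 fm

KE = eV = 1.602 × 10⁻¹⁹ × 1540 = 2.467 × 10⁻¹⁶ J.
p = √(2mKE) = √(2 × 1.884 × 10⁻²⁸ × 2.467 × 10⁻¹⁶) = 3.049 × 10⁻²² kg·m/s.
λ = h/p = 6.626 × 10⁻³⁴ / 3.049 × 10⁻²² = 2.17 × 10⁻¹² m = 2170 fm.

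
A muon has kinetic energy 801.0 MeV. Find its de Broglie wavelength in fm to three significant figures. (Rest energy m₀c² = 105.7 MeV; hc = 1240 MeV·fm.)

Total energy E = KE + m₀c² = 801.0 + 105.7 = 906.7 MeV.
(pc)² = E² − (m₀c²)² = (906.7)² − (105.7)² = 8.109 × 10⁵ MeV², so pc = 900.5 MeV.
λ = hc/(pc) = 1240 MeV·fm / 900.5 MeV = 1.38 fm.

λ = 1.38 fm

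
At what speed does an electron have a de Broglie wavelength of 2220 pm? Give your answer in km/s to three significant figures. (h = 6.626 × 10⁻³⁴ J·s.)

p = h/λ = 6.626 × 10⁻³⁴ / 2.220 × 10⁻⁹ = 2.985 × 10⁻²⁵ kg·m/s.
v = p/m = 2.985 × 10⁻²⁵ / 9.109 × 10⁻³¹ = 3.28 × 10⁵ m/s = 328 km/s.

v = 328 km/s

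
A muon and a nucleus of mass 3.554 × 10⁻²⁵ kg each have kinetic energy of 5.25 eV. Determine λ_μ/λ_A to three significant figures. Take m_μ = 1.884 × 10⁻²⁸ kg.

λ_μ/λ_A = 43.4

At fixed KE, p = √(2mKE) so λ = h/p ∝ 1/√m.
λ_μ/λ_A = √(m_A/m_μ) = √(3.554 × 10⁻²⁵/1.884 × 10⁻²⁸) = √(1886) = 43.4.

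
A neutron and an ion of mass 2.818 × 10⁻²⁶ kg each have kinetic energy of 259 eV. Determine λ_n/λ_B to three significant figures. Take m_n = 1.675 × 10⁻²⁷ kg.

λ_n/λ_B = 4.10

At fixed KE, p = √(2mKE) so λ = h/p ∝ 1/√m.
λ_n/λ_B = √(m_B/m_n) = √(2.818 × 10⁻²⁶/1.675 × 10⁻²⁷) = √(16.82) = 4.10.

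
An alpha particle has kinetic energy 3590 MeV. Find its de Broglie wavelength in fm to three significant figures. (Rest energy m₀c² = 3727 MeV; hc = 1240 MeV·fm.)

λ = 0.197 fm

Total energy E = KE + m₀c² = 3590 + 3727 = 7317 MeV.
(pc)² = E² − (m₀c²)² = (7317)² − (3727)² = 3.965 × 10⁷ MeV², so pc = 6297 MeV.
λ = hc/(pc) = 1240 MeV·fm / 6297 MeV = 0.197 fm.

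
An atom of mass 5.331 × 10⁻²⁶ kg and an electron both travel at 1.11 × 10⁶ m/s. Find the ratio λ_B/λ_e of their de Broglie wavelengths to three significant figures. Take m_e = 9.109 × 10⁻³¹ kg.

At fixed v, p = mv so λ = h/(mv) ∝ 1/m.
λ_B/λ_e = m_e/m_B = 9.109 × 10⁻³¹/5.331 × 10⁻²⁶ = 1.71 × 10⁻⁵.

λ_B/λ_e = 1.71 × 10⁻⁵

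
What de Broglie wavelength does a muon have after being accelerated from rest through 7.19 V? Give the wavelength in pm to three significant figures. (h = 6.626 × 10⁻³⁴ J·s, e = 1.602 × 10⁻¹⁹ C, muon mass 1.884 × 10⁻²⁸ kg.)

KE = eV = 1.602 × 10⁻¹⁹ × 7.190 = 1.152 × 10⁻¹⁸ J.
p = √(2mKE) = √(2 × 1.884 × 10⁻²⁸ × 1.152 × 10⁻¹⁸) = 2.083 × 10⁻²³ kg·m/s.
λ = h/p = 6.626 × 10⁻³⁴ / 2.083 × 10⁻²³ = 3.18 × 10⁻¹¹ m = 31.8 pm.

λ = 31.8 pm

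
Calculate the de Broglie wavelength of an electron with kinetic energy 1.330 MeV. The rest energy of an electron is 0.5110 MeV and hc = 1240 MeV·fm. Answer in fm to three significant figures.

λ = 701 fm

Total energy E = KE + m₀c² = 1.330 + 0.5110 = 1.8410 MeV.
(pc)² = E² − (m₀c²)² = (1.8410)² − (0.5110)² = 3.128 MeV², so pc = 1.769 MeV.
λ = hc/(pc) = 1240 MeV·fm / 1.769 MeV = 701 fm.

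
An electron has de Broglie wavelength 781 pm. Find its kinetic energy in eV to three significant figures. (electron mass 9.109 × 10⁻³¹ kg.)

KE = 2.47 eV

p = h/λ = 6.626 × 10⁻³⁴ / 7.810 × 10⁻¹⁰ = 8.484 × 10⁻²⁵ kg·m/s.
KE = p²/(2m) = (8.484 × 10⁻²⁵)² / (2 × 9.109 × 10⁻³¹) = 3.951 × 10⁻¹⁹ J = 2.47 eV.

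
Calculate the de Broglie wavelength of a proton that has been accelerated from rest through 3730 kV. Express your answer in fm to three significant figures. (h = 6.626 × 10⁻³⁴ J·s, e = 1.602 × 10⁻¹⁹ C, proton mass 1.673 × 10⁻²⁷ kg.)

KE = eV = 1.602 × 10⁻¹⁹ × 3.730 × 10⁶ = 5.975 × 10⁻¹³ J.
p = √(2mKE) = √(2 × 1.673 × 10⁻²⁷ × 5.975 × 10⁻¹³) = 4.471 × 10⁻²⁰ kg·m/s.
λ = h/p = 6.626 × 10⁻³⁴ / 4.471 × 10⁻²⁰ = 1.48 × 10⁻¹⁴ m = 14.8 fm.

λ = 14.8 fm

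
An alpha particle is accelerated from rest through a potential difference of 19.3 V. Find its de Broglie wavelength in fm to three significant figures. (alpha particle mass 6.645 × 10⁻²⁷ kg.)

KE = 2eV = 2 × 1.602 × 10⁻¹⁹ × 19.30 = 6.184 × 10⁻¹⁸ J.
p = √(2mKE) = √(2 × 6.645 × 10⁻²⁷ × 6.184 × 10⁻¹⁸) = 2.867 × 10⁻²² kg·m/s.
λ = h/p = 6.626 × 10⁻³⁴ / 2.867 × 10⁻²² = 2.31 × 10⁻¹² m = 2310 fm.

λ = 2310 fm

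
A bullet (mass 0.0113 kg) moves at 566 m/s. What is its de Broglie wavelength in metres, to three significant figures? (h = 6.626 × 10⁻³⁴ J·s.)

p = mv = 0.0113 × 566 = 6.396 kg·m/s.
λ = h/p = 6.626 × 10⁻³⁴ / 6.396 = 1.04 × 10⁻³⁴ m.

λ = 1.04 × 10⁻³⁴ m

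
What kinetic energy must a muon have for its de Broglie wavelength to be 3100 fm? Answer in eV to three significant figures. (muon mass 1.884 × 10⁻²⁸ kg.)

KE = 757 eV

p = h/λ = 6.626 × 10⁻³⁴ / 3.100 × 10⁻¹² = 2.137 × 10⁻²² kg·m/s.
KE = p²/(2m) = (2.137 × 10⁻²²)² / (2 × 1.884 × 10⁻²⁸) = 1.212 × 10⁻¹⁶ J = 757 eV.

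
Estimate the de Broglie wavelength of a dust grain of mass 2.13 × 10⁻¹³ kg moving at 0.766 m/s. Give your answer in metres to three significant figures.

p = mv = 2.13 × 10⁻¹³ × 0.766 = 1.632 × 10⁻¹³ kg·m/s.
λ = h/p = 6.626 × 10⁻³⁴ / 1.632 × 10⁻¹³ = 4.06 × 10⁻²¹ m.

λ = 4.06 × 10⁻²¹ m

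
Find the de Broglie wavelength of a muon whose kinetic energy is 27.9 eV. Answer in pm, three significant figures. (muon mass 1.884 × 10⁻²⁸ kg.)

λ = 16.1 pm

KE = 27.9 eV = 4.470 × 10⁻¹⁸ J.
p = √(2mKE) = √(2 × 1.884 × 10⁻²⁸ × 4.470 × 10⁻¹⁸) = 4.104 × 10⁻²³ kg·m/s.
λ = h/p = 6.626 × 10⁻³⁴ / 4.104 × 10⁻²³ = 1.61 × 10⁻¹¹ m = 16.1 pm.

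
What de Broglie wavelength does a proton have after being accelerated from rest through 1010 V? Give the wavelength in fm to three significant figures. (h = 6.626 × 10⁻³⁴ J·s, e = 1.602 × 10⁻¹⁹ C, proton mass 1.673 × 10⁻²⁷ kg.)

KE = eV = 1.602 × 10⁻¹⁹ × 1010 = 1.618 × 10⁻¹⁶ J.
p = √(2mKE) = √(2 × 1.673 × 10⁻²⁷ × 1.618 × 10⁻¹⁶) = 7.358 × 10⁻²² kg·m/s.
λ = h/p = 6.626 × 10⁻³⁴ / 7.358 × 10⁻²² = 9.01 × 10⁻¹³ m = 901 fm.

λ = 901 fm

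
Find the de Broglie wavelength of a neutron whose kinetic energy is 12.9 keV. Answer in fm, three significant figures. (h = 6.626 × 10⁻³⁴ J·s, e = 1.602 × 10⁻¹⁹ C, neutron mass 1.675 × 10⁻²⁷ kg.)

λ = 252 fm

KE = 12.9 keV = 2.067 × 10⁻¹⁵ J.
p = √(2mKE) = √(2 × 1.675 × 10⁻²⁷ × 2.067 × 10⁻¹⁵) = 2.631 × 10⁻²¹ kg·m/s.
λ = h/p = 6.626 × 10⁻³⁴ / 2.631 × 10⁻²¹ = 2.52 × 10⁻¹³ m = 252 fm.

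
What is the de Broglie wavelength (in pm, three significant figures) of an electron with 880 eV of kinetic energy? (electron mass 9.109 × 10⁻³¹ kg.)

KE = 880 eV = 1.410 × 10⁻¹⁶ J.
p = √(2mKE) = √(2 × 9.109 × 10⁻³¹ × 1.410 × 10⁻¹⁶) = 1.603 × 10⁻²³ kg·m/s.
λ = h/p = 6.626 × 10⁻³⁴ / 1.603 × 10⁻²³ = 4.13 × 10⁻¹¹ m = 41.3 pm.

λ = 41.3 pm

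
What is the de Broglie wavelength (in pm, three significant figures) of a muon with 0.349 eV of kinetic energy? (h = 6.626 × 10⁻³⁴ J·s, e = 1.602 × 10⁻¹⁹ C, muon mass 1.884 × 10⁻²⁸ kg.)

KE = 0.349 eV = 5.591 × 10⁻²⁰ J.
p = √(2mKE) = √(2 × 1.884 × 10⁻²⁸ × 5.591 × 10⁻²⁰) = 4.590 × 10⁻²⁴ kg·m/s.
λ = h/p = 6.626 × 10⁻³⁴ / 4.590 × 10⁻²⁴ = 1.44 × 10⁻¹⁰ m = 144 pm.

λ = 144 pm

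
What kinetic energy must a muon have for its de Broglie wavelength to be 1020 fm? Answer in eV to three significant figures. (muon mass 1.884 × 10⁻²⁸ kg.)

KE = 6990 eV

p = h/λ = 6.626 × 10⁻³⁴ / 1.020 × 10⁻¹² = 6.496 × 10⁻²² kg·m/s.
KE = p²/(2m) = (6.496 × 10⁻²²)² / (2 × 1.884 × 10⁻²⁸) = 1.120 × 10⁻¹⁵ J = 6990 eV.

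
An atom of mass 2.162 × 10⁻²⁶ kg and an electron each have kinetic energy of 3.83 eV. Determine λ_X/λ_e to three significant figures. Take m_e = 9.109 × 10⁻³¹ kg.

At fixed KE, p = √(2mKE) so λ = h/p ∝ 1/√m.
λ_X/λ_e = √(m_e/m_X) = √(9.109 × 10⁻³¹/2.162 × 10⁻²⁶) = √(4.213 × 10⁻⁵) = 6.49 × 10⁻³.

λ_X/λ_e = 6.49 × 10⁻³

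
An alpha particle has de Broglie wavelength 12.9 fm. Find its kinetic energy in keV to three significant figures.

KE = 1240 keV

p = h/λ = 6.626 × 10⁻³⁴ / 1.290 × 10⁻¹⁴ = 5.136 × 10⁻²⁰ kg·m/s.
KE = p²/(2m) = (5.136 × 10⁻²⁰)² / (2 × 6.645 × 10⁻²⁷) = 1.985 × 10⁻¹³ J = 1240 keV.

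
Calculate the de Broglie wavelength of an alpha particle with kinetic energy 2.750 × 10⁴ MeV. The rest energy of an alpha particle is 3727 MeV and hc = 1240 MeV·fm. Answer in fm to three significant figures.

λ = 0.0400 fm

Total energy E = KE + m₀c² = 2.750 × 10⁴ + 3727 = 31227 MeV.
(pc)² = E² − (m₀c²)² = (31227)² − (3727)² = 9.612 × 10⁸ MeV², so pc = 3.100 × 10⁴ MeV.
λ = hc/(pc) = 1240 MeV·fm / 3.100 × 10⁴ MeV = 0.0400 fm.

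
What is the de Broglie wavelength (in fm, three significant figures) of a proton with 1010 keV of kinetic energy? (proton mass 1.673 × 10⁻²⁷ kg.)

λ = 28.5 fm

KE = 1010 keV = 1.618 × 10⁻¹³ J.
p = √(2mKE) = √(2 × 1.673 × 10⁻²⁷ × 1.618 × 10⁻¹³) = 2.327 × 10⁻²⁰ kg·m/s.
λ = h/p = 6.626 × 10⁻³⁴ / 2.327 × 10⁻²⁰ = 2.85 × 10⁻¹⁴ m = 28.5 fm.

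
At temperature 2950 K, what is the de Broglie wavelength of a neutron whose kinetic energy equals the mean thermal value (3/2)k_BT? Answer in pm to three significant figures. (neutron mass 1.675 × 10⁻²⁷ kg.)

λ = 46.3 pm

KE = (3/2)k_BT = 1.5 × 1.381 × 10⁻²³ × 2950 = 6.111 × 10⁻²⁰ J.
p = √(2mKE) = √(2 × 1.675 × 10⁻²⁷ × 6.111 × 10⁻²⁰) = 1.431 × 10⁻²³ kg·m/s.
λ = h/p = 4.63 × 10⁻¹¹ m = 46.3 pm.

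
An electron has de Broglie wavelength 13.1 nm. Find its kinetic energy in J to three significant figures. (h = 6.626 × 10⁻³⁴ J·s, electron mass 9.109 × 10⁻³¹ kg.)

KE = 1.40 × 10⁻²¹ J

p = h/λ = 6.626 × 10⁻³⁴ / 1.310 × 10⁻⁸ = 5.058 × 10⁻²⁶ kg·m/s.
KE = p²/(2m) = (5.058 × 10⁻²⁶)² / (2 × 9.109 × 10⁻³¹) = 1.404 × 10⁻²¹ J = 1.40 × 10⁻²¹ J.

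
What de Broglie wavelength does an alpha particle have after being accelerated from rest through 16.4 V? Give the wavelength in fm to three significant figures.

KE = 2eV = 2 × 1.602 × 10⁻¹⁹ × 16.40 = 5.255 × 10⁻¹⁸ J.
p = √(2mKE) = √(2 × 6.645 × 10⁻²⁷ × 5.255 × 10⁻¹⁸) = 2.643 × 10⁻²² kg·m/s.
λ = h/p = 6.626 × 10⁻³⁴ / 2.643 × 10⁻²² = 2.51 × 10⁻¹² m = 2510 fm.

λ = 2510 fm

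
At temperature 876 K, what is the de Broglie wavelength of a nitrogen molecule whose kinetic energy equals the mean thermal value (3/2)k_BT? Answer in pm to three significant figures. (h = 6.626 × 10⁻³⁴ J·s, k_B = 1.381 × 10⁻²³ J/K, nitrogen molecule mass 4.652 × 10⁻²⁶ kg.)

λ = 16.1 pm

KE = (3/2)k_BT = 1.5 × 1.381 × 10⁻²³ × 876 = 1.815 × 10⁻²⁰ J.
p = √(2mKE) = √(2 × 4.652 × 10⁻²⁶ × 1.815 × 10⁻²⁰) = 4.109 × 10⁻²³ kg·m/s.
λ = h/p = 1.61 × 10⁻¹¹ m = 16.1 pm.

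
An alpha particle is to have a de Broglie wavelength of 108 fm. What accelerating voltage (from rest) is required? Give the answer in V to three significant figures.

p = h/λ = 6.626 × 10⁻³⁴ / 1.080 × 10⁻¹³ = 6.135 × 10⁻²¹ kg·m/s.
KE = p²/(2m) = 2.832 × 10⁻¹⁵ J.
V = KE/2e = 2.832 × 10⁻¹⁵ / (2 × 1.602 × 10⁻¹⁹) = 8840 V.

V = 8840 V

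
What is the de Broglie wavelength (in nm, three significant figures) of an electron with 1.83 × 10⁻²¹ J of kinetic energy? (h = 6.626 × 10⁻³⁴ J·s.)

λ = 11.5 nm

p = √(2mKE) = √(2 × 9.109 × 10⁻³¹ × 1.830 × 10⁻²¹) = 5.774 × 10⁻²⁶ kg·m/s.
λ = h/p = 6.626 × 10⁻³⁴ / 5.774 × 10⁻²⁶ = 1.15 × 10⁻⁸ m = 11.5 nm.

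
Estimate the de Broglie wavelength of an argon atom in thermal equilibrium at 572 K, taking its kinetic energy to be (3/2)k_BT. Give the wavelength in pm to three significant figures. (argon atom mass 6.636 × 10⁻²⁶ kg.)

KE = (3/2)k_BT = 1.5 × 1.381 × 10⁻²³ × 572 = 1.185 × 10⁻²⁰ J.
p = √(2mKE) = √(2 × 6.636 × 10⁻²⁶ × 1.185 × 10⁻²⁰) = 3.966 × 10⁻²³ kg·m/s.
λ = h/p = 1.67 × 10⁻¹¹ m = 16.7 pm.

λ = 16.7 pm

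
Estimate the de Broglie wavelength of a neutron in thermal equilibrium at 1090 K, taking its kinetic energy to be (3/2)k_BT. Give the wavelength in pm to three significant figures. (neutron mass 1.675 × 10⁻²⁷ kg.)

KE = (3/2)k_BT = 1.5 × 1.381 × 10⁻²³ × 1090 = 2.258 × 10⁻²⁰ J.
p = √(2mKE) = √(2 × 1.675 × 10⁻²⁷ × 2.258 × 10⁻²⁰) = 8.697 × 10⁻²⁴ kg·m/s.
λ = h/p = 7.62 × 10⁻¹¹ m = 76.2 pm.

λ = 76.2 pm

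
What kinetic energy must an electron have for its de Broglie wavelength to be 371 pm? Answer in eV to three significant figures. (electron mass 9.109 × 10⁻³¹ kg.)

KE = 10.9 eV

p = h/λ = 6.626 × 10⁻³⁴ / 3.710 × 10⁻¹⁰ = 1.786 × 10⁻²⁴ kg·m/s.
KE = p²/(2m) = (1.786 × 10⁻²⁴)² / (2 × 9.109 × 10⁻³¹) = 1.751 × 10⁻¹⁸ J = 10.9 eV.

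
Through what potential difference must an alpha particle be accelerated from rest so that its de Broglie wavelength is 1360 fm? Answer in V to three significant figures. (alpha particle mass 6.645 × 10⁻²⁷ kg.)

V = 55.7 V

p = h/λ = 6.626 × 10⁻³⁴ / 1.360 × 10⁻¹² = 4.872 × 10⁻²² kg·m/s.
KE = p²/(2m) = 1.786 × 10⁻¹⁷ J.
V = KE/2e = 1.786 × 10⁻¹⁷ / (2 × 1.602 × 10⁻¹⁹) = 55.7 V.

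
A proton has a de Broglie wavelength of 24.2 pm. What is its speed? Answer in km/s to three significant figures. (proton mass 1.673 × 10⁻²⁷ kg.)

v = 16.4 km/s

p = h/λ = 6.626 × 10⁻³⁴ / 2.420 × 10⁻¹¹ = 2.738 × 10⁻²³ kg·m/s.
v = p/m = 2.738 × 10⁻²³ / 1.673 × 10⁻²⁷ = 1.64 × 10⁴ m/s = 16.4 km/s.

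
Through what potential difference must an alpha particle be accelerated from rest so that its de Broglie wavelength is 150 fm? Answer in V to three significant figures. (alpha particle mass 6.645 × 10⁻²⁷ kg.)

p = h/λ = 6.626 × 10⁻³⁴ / 1.500 × 10⁻¹³ = 4.417 × 10⁻²¹ kg·m/s.
KE = p²/(2m) = 1.468 × 10⁻¹⁵ J.
V = KE/2e = 1.468 × 10⁻¹⁵ / (2 × 1.602 × 10⁻¹⁹) = 4580 V.

V = 4580 V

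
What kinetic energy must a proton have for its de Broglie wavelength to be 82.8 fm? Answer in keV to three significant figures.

KE = 119 keV

p = h/λ = 6.626 × 10⁻³⁴ / 8.280 × 10⁻¹⁴ = 8.002 × 10⁻²¹ kg·m/s.
KE = p²/(2m) = (8.002 × 10⁻²¹)² / (2 × 1.673 × 10⁻²⁷) = 1.914 × 10⁻¹⁴ J = 119 keV.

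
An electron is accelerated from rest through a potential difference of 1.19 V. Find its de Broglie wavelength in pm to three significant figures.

KE = eV = 1.602 × 10⁻¹⁹ × 1.190 = 1.906 × 10⁻¹⁹ J.
p = √(2mKE) = √(2 × 9.109 × 10⁻³¹ × 1.906 × 10⁻¹⁹) = 5.893 × 10⁻²⁵ kg·m/s.
λ = h/p = 6.626 × 10⁻³⁴ / 5.893 × 10⁻²⁵ = 1.12 × 10⁻⁹ m = 1120 pm.

λ = 1120 pm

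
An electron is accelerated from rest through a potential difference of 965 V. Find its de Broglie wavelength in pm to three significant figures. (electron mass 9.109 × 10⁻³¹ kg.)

KE = eV = 1.602 × 10⁻¹⁹ × 965.0 = 1.546 × 10⁻¹⁶ J.
p = √(2mKE) = √(2 × 9.109 × 10⁻³¹ × 1.546 × 10⁻¹⁶) = 1.678 × 10⁻²³ kg·m/s.
λ = h/p = 6.626 × 10⁻³⁴ / 1.678 × 10⁻²³ = 3.95 × 10⁻¹¹ m = 39.5 pm.

λ = 39.5 pm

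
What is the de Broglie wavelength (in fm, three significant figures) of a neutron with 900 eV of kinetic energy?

KE = 900 eV = 1.442 × 10⁻¹⁶ J.
p = √(2mKE) = √(2 × 1.675 × 10⁻²⁷ × 1.442 × 10⁻¹⁶) = 6.950 × 10⁻²² kg·m/s.
λ = h/p = 6.626 × 10⁻³⁴ / 6.950 × 10⁻²² = 9.53 × 10⁻¹³ m = 953 fm.

λ = 953 fm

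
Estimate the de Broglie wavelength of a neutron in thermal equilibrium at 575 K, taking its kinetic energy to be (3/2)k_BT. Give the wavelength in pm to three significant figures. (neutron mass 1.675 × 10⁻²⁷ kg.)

KE = (3/2)k_BT = 1.5 × 1.381 × 10⁻²³ × 575 = 1.191 × 10⁻²⁰ J.
p = √(2mKE) = √(2 × 1.675 × 10⁻²⁷ × 1.191 × 10⁻²⁰) = 6.317 × 10⁻²⁴ kg·m/s.
λ = h/p = 1.05 × 10⁻¹⁰ m = 105 pm.

λ = 105 pm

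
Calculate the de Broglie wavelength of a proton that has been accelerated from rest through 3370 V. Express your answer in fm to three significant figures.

λ = 493 fm

KE = eV = 1.602 × 10⁻¹⁹ × 3370 = 5.399 × 10⁻¹⁶ J.
p = √(2mKE) = √(2 × 1.673 × 10⁻²⁷ × 5.399 × 10⁻¹⁶) = 1.344 × 10⁻²¹ kg·m/s.
λ = h/p = 6.626 × 10⁻³⁴ / 1.344 × 10⁻²¹ = 4.93 × 10⁻¹³ m = 493 fm.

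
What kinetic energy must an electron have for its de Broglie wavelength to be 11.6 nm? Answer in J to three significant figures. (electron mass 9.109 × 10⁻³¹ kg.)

KE = 1.79 × 10⁻²¹ J

p = h/λ = 6.626 × 10⁻³⁴ / 1.160 × 10⁻⁸ = 5.712 × 10⁻²⁶ kg·m/s.
KE = p²/(2m) = (5.712 × 10⁻²⁶)² / (2 × 9.109 × 10⁻³¹) = 1.791 × 10⁻²¹ J = 1.79 × 10⁻²¹ J.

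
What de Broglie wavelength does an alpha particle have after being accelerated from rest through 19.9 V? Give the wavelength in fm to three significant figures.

KE = 2eV = 2 × 1.602 × 10⁻¹⁹ × 19.90 = 6.376 × 10⁻¹⁸ J.
p = √(2mKE) = √(2 × 6.645 × 10⁻²⁷ × 6.376 × 10⁻¹⁸) = 2.911 × 10⁻²² kg·m/s.
λ = h/p = 6.626 × 10⁻³⁴ / 2.911 × 10⁻²² = 2.28 × 10⁻¹² m = 2280 fm.

λ = 2280 fm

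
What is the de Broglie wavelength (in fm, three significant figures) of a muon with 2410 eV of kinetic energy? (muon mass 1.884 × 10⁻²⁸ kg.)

λ = 1740 fm

KE = 2410 eV = 3.861 × 10⁻¹⁶ J.
p = √(2mKE) = √(2 × 1.884 × 10⁻²⁸ × 3.861 × 10⁻¹⁶) = 3.814 × 10⁻²² kg·m/s.
λ = h/p = 6.626 × 10⁻³⁴ / 3.814 × 10⁻²² = 1.74 × 10⁻¹² m = 1740 fm.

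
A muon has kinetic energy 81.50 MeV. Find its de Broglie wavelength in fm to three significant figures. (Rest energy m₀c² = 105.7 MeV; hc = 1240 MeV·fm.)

Total energy E = KE + m₀c² = 81.50 + 105.7 = 187.20 MeV.
(pc)² = E² − (m₀c²)² = (187.20)² − (105.7)² = 2.387 × 10⁴ MeV², so pc = 154.5 MeV.
λ = hc/(pc) = 1240 MeV·fm / 154.5 MeV = 8.03 fm.

λ = 8.03 fm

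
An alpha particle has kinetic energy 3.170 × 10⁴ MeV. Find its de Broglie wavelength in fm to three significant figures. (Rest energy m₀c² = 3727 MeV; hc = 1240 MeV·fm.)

Total energy E = KE + m₀c² = 3.170 × 10⁴ + 3727 = 35427 MeV.
(pc)² = E² − (m₀c²)² = (35427)² − (3727)² = 1.241 × 10⁹ MeV², so pc = 3.523 × 10⁴ MeV.
λ = hc/(pc) = 1240 MeV·fm / 3.523 × 10⁴ MeV = 0.0352 fm.

λ = 0.0352 fm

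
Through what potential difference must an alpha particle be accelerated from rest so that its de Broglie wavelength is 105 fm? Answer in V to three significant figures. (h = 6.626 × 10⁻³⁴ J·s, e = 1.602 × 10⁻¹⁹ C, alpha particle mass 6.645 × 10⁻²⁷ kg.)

p = h/λ = 6.626 × 10⁻³⁴ / 1.050 × 10⁻¹³ = 6.310 × 10⁻²¹ kg·m/s.
KE = p²/(2m) = 2.996 × 10⁻¹⁵ J.
V = KE/2e = 2.996 × 10⁻¹⁵ / (2 × 1.602 × 10⁻¹⁹) = 9350 V.

V = 9350 V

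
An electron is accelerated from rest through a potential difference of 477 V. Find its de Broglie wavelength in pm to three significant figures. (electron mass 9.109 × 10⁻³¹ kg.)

λ = 56.2 pm

KE = eV = 1.602 × 10⁻¹⁹ × 477.0 = 7.642 × 10⁻¹⁷ J.
p = √(2mKE) = √(2 × 9.109 × 10⁻³¹ × 7.642 × 10⁻¹⁷) = 1.180 × 10⁻²³ kg·m/s.
λ = h/p = 6.626 × 10⁻³⁴ / 1.180 × 10⁻²³ = 5.62 × 10⁻¹¹ m = 56.2 pm.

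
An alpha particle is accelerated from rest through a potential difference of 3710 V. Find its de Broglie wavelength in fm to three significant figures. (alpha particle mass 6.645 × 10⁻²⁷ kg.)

KE = 2eV = 2 × 1.602 × 10⁻¹⁹ × 3710 = 1.189 × 10⁻¹⁵ J.
p = √(2mKE) = √(2 × 6.645 × 10⁻²⁷ × 1.189 × 10⁻¹⁵) = 3.975 × 10⁻²¹ kg·m/s.
λ = h/p = 6.626 × 10⁻³⁴ / 3.975 × 10⁻²¹ = 1.67 × 10⁻¹³ m = 167 fm.

λ = 167 fm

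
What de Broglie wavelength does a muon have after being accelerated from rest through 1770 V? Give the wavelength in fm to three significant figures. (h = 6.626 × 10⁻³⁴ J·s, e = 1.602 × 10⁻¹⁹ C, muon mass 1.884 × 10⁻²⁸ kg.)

KE = eV = 1.602 × 10⁻¹⁹ × 1770 = 2.836 × 10⁻¹⁶ J.
p = √(2mKE) = √(2 × 1.884 × 10⁻²⁸ × 2.836 × 10⁻¹⁶) = 3.269 × 10⁻²² kg·m/s.
λ = h/p = 6.626 × 10⁻³⁴ / 3.269 × 10⁻²² = 2.03 × 10⁻¹² m = 2030 fm.

λ = 2030 fm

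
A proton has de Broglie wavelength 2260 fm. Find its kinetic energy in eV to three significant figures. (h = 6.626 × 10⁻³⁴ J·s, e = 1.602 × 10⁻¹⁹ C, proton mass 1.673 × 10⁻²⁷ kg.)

KE = 160 eV

p = h/λ = 6.626 × 10⁻³⁴ / 2.260 × 10⁻¹² = 2.932 × 10⁻²² kg·m/s.
KE = p²/(2m) = (2.932 × 10⁻²²)² / (2 × 1.673 × 10⁻²⁷) = 2.569 × 10⁻¹⁷ J = 160 eV.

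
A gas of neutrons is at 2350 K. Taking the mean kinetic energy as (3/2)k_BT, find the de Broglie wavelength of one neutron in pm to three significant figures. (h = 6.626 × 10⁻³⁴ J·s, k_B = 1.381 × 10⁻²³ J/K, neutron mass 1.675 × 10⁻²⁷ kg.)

λ = 51.9 pm

KE = (3/2)k_BT = 1.5 × 1.381 × 10⁻²³ × 2350 = 4.868 × 10⁻²⁰ J.
p = √(2mKE) = √(2 × 1.675 × 10⁻²⁷ × 4.868 × 10⁻²⁰) = 1.277 × 10⁻²³ kg·m/s.
λ = h/p = 5.19 × 10⁻¹¹ m = 51.9 pm.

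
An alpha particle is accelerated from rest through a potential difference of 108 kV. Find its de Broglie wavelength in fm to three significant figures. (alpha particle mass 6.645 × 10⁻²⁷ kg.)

λ = 30.9 fm

KE = 2eV = 2 × 1.602 × 10⁻¹⁹ × 1.080 × 10⁵ = 3.460 × 10⁻¹⁴ J.
p = √(2mKE) = √(2 × 6.645 × 10⁻²⁷ × 3.460 × 10⁻¹⁴) = 2.144 × 10⁻²⁰ kg·m/s.
λ = h/p = 6.626 × 10⁻³⁴ / 2.144 × 10⁻²⁰ = 3.09 × 10⁻¹⁴ m = 30.9 fm.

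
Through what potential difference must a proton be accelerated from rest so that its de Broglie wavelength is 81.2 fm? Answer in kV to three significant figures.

p = h/λ = 6.626 × 10⁻³⁴ / 8.120 × 10⁻¹⁴ = 8.160 × 10⁻²¹ kg·m/s.
KE = p²/(2m) = 1.990 × 10⁻¹⁴ J.
V = KE/e = 1.990 × 10⁻¹⁴ / (1.602 × 10⁻¹⁹) = 124 kV.

V = 124 kV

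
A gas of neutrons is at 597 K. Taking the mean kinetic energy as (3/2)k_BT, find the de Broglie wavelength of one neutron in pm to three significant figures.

λ = 103 pm

KE = (3/2)k_BT = 1.5 × 1.381 × 10⁻²³ × 597 = 1.237 × 10⁻²⁰ J.
p = √(2mKE) = √(2 × 1.675 × 10⁻²⁷ × 1.237 × 10⁻²⁰) = 6.437 × 10⁻²⁴ kg·m/s.
λ = h/p = 1.03 × 10⁻¹⁰ m = 103 pm.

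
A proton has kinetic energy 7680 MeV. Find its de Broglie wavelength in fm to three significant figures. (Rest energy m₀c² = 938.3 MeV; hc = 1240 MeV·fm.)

λ = 0.145 fm

Total energy E = KE + m₀c² = 7680 + 938.3 = 8618.3 MeV.
(pc)² = E² − (m₀c²)² = (8618.3)² − (938.3)² = 7.339 × 10⁷ MeV², so pc = 8567 MeV.
λ = hc/(pc) = 1240 MeV·fm / 8567 MeV = 0.145 fm.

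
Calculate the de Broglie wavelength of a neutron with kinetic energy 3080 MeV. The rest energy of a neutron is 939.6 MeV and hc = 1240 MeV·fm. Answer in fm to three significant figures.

Total energy E = KE + m₀c² = 3080 + 939.6 = 4019.6 MeV.
(pc)² = E² − (m₀c²)² = (4019.6)² − (939.6)² = 1.527 × 10⁷ MeV², so pc = 3908 MeV.
λ = hc/(pc) = 1240 MeV·fm / 3908 MeV = 0.317 fm.

λ = 0.317 fm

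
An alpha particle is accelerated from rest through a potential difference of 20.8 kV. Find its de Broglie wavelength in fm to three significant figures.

λ = 70.4 fm

KE = 2eV = 2 × 1.602 × 10⁻¹⁹ × 2.080 × 10⁴ = 6.664 × 10⁻¹⁵ J.
p = √(2mKE) = √(2 × 6.645 × 10⁻²⁷ × 6.664 × 10⁻¹⁵) = 9.411 × 10⁻²¹ kg·m/s.
λ = h/p = 6.626 × 10⁻³⁴ / 9.411 × 10⁻²¹ = 7.04 × 10⁻¹⁴ m = 70.4 fm.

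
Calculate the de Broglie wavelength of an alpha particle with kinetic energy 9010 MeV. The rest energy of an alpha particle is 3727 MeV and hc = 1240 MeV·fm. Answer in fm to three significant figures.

Total energy E = KE + m₀c² = 9010 + 3727 = 12737 MeV.
(pc)² = E² − (m₀c²)² = (12737)² − (3727)² = 1.483 × 10⁸ MeV², so pc = 1.218 × 10⁴ MeV.
λ = hc/(pc) = 1240 MeV·fm / 1.218 × 10⁴ MeV = 0.102 fm.

λ = 0.102 fm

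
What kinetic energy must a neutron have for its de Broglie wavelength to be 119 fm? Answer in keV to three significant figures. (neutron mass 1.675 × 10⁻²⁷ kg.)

KE = 57.8 keV

p = h/λ = 6.626 × 10⁻³⁴ / 1.190 × 10⁻¹³ = 5.568 × 10⁻²¹ kg·m/s.
KE = p²/(2m) = (5.568 × 10⁻²¹)² / (2 × 1.675 × 10⁻²⁷) = 9.255 × 10⁻¹⁵ J = 57.8 keV.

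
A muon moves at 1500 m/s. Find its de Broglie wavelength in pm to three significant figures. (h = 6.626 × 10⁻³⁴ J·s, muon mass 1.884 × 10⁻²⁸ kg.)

p = mv = 1.884 × 10⁻²⁸ × 1500 = 2.826 × 10⁻²⁵ kg·m/s.
λ = h/p = 6.626 × 10⁻³⁴ / 2.826 × 10⁻²⁵ = 2.34 × 10⁻⁹ m = 2340 pm.

λ = 2340 pm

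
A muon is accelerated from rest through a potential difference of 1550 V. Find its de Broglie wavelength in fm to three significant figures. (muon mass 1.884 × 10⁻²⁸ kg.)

λ = 2170 fm

KE = eV = 1.602 × 10⁻¹⁹ × 1550 = 2.483 × 10⁻¹⁶ J.
p = √(2mKE) = √(2 × 1.884 × 10⁻²⁸ × 2.483 × 10⁻¹⁶) = 3.059 × 10⁻²² kg·m/s.
λ = h/p = 6.626 × 10⁻³⁴ / 3.059 × 10⁻²² = 2.17 × 10⁻¹² m = 2170 fm.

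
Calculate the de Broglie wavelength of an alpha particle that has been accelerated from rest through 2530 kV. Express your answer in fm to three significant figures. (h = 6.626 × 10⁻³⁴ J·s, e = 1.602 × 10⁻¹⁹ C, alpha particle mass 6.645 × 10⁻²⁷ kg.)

λ = 6.38 fm

KE = 2eV = 2 × 1.602 × 10⁻¹⁹ × 2.530 × 10⁶ = 8.106 × 10⁻¹³ J.
p = √(2mKE) = √(2 × 6.645 × 10⁻²⁷ × 8.106 × 10⁻¹³) = 1.038 × 10⁻¹⁹ kg·m/s.
λ = h/p = 6.626 × 10⁻³⁴ / 1.038 × 10⁻¹⁹ = 6.38 × 10⁻¹⁵ m = 6.38 fm.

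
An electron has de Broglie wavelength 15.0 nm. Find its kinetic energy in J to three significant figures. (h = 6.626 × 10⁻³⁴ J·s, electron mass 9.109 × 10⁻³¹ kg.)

p = h/λ = 6.626 × 10⁻³⁴ / 1.500 × 10⁻⁸ = 4.417 × 10⁻²⁶ kg·m/s.
KE = p²/(2m) = (4.417 × 10⁻²⁶)² / (2 × 9.109 × 10⁻³¹) = 1.071 × 10⁻²¹ J = 1.07 × 10⁻²¹ J.

KE = 1.07 × 10⁻²¹ J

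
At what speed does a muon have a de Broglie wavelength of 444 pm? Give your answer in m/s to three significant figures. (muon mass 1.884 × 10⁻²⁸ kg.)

v = 7920 m/s

p = h/λ = 6.626 × 10⁻³⁴ / 4.440 × 10⁻¹⁰ = 1.492 × 10⁻²⁴ kg·m/s.
v = p/m = 1.492 × 10⁻²⁴ / 1.884 × 10⁻²⁸ = 7.92 × 10³ m/s = 7920 m/s.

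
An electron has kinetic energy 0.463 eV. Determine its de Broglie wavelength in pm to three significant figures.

KE = 0.463 eV = 7.417 × 10⁻²⁰ J.
p = √(2mKE) = √(2 × 9.109 × 10⁻³¹ × 7.417 × 10⁻²⁰) = 3.676 × 10⁻²⁵ kg·m/s.
λ = h/p = 6.626 × 10⁻³⁴ / 3.676 × 10⁻²⁵ = 1.80 × 10⁻⁹ m = 1800 pm.

λ = 1800 pm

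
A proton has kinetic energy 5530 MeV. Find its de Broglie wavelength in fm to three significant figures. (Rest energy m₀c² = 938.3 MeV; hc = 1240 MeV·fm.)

λ = 0.194 fm

Total energy E = KE + m₀c² = 5530 + 938.3 = 6468.3 MeV.
(pc)² = E² − (m₀c²)² = (6468.3)² − (938.3)² = 4.096 × 10⁷ MeV², so pc = 6400 MeV.
λ = hc/(pc) = 1240 MeV·fm / 6400 MeV = 0.194 fm.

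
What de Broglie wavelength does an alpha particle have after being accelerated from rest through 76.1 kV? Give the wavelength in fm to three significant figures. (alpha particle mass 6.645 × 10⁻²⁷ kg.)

KE = 2eV = 2 × 1.602 × 10⁻¹⁹ × 7.610 × 10⁴ = 2.438 × 10⁻¹⁴ J.
p = √(2mKE) = √(2 × 6.645 × 10⁻²⁷ × 2.438 × 10⁻¹⁴) = 1.800 × 10⁻²⁰ kg·m/s.
λ = h/p = 6.626 × 10⁻³⁴ / 1.800 × 10⁻²⁰ = 3.68 × 10⁻¹⁴ m = 36.8 fm.

λ = 36.8 fm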